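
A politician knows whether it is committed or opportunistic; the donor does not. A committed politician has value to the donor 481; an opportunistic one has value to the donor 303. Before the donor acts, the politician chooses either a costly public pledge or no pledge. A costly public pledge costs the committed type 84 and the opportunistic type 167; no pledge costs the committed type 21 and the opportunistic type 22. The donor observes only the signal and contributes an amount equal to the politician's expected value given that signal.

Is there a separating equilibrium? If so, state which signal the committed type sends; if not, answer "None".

Try committed → pledge, opportunistic → no pledge:
  If types separate, pledge earns payment 481 and no pledge earns 303.
  Committed: pledge gives 481 − 84 = 397; no pledge gives 303 − 21 = 282. No deviation. ✓
  Opportunistic: no pledge gives 303 − 22 = 281; pledge gives 481 − 167 = 314. Would deviate. ✗
Try committed → no pledge, opportunistic → pledge:
  If types separate, no pledge earns payment 481 and pledge earns 303.
  Committed: no pledge gives 481 − 21 = 460; pledge gives 303 − 84 = 219. No deviation. ✓
  Opportunistic: pledge gives 303 − 167 = 136; no pledge gives 481 − 22 = 459. Would deviate. ✗
Neither assignment is incentive-compatible.

None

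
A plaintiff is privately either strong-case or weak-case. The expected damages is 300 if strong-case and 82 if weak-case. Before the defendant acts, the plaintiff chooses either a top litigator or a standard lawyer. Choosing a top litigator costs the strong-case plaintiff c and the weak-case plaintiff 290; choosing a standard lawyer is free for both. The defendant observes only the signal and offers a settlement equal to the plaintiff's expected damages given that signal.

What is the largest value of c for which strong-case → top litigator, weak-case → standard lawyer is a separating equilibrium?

218

Under separation: top litigator → strong-case (pays 300); standard lawyer → weak-case (pays 82).
Weak-case: 82 − 0 = 82 ≥ 300 − 290 = 10. Holds regardless of c. ✓
Strong-case: 300 − c ≥ 82 − 0, so c ≤ 300 − 82 = 218.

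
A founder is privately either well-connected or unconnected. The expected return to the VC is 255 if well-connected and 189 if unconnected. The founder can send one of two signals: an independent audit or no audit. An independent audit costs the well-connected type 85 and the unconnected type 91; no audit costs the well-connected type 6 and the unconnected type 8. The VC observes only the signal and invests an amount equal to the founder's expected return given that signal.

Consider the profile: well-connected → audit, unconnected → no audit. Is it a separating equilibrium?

No

If types separate, audit earns payment 255 and no audit earns 189.
Well-connected: audit gives 255 − 85 = 170; no audit gives 189 − 6 = 183. Would deviate. ✗
Unconnected: no audit gives 189 − 8 = 181; audit gives 255 − 91 = 164. No deviation. ✓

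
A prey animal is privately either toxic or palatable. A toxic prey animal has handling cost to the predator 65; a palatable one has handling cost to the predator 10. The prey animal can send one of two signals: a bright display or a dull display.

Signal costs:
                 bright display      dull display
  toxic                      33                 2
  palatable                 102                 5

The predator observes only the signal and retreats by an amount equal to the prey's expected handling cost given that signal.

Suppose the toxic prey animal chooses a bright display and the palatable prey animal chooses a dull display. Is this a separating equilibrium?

Yes

If types separate, bright display earns payment 65 and dull display earns 10.
Toxic: bright display gives 65 − 33 = 32; dull display gives 10 − 2 = 8. No deviation. ✓
Palatable: dull display gives 10 − 5 = 5; bright display gives 65 − 102 = -37. No deviation. ✓
Neither type gains from mimicking the other.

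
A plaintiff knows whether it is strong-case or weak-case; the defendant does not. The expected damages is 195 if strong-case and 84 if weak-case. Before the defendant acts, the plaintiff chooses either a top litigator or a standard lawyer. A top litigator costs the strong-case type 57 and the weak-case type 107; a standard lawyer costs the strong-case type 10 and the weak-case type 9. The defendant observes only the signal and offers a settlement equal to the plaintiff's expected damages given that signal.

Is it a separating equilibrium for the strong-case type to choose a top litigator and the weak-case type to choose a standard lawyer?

If types separate, top litigator earns payment 195 and standard lawyer earns 84.
Strong-case: top litigator gives 195 − 57 = 138; standard lawyer gives 84 − 10 = 74. No deviation. ✓
Weak-case: standard lawyer gives 84 − 9 = 75; top litigator gives 195 − 107 = 88. Would deviate. ✗

No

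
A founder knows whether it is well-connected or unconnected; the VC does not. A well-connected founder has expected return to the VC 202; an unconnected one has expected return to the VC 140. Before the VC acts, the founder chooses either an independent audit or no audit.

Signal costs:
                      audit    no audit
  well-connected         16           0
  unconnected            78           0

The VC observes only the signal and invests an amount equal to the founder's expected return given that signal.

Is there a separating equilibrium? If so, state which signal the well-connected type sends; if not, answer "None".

Try well-connected → audit, unconnected → no audit:
  If types separate, audit earns payment 202 and no audit earns 140.
  Well-connected: audit gives 202 − 16 = 186; no audit gives 140 − 0 = 140. No deviation. ✓
  Unconnected: no audit gives 140 − 0 = 140; audit gives 202 − 78 = 124. No deviation. ✓
Both hold — the well-connected type sends audit.

audit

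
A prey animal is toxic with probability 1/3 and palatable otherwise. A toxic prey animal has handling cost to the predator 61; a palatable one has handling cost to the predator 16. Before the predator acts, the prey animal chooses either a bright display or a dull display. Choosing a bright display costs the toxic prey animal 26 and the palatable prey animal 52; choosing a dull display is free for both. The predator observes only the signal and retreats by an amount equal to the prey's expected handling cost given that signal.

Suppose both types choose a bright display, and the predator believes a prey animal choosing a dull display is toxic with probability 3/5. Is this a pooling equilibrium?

No

At the pooled signal (bright display) the predator holds the prior 1/3 and pays 1/3·61 + 2/3·16 = 31. Off-path (dull display) belief 3/5 gives 3/5·61 + 2/5·16 = 43.
Toxic: bright display gives 31 − 26 = 5; dull display gives 43 − 0 = 43. Deviates. ✗
Palatable: bright display gives 31 − 52 = -21; dull display gives 43 − 0 = 43. Deviates. ✗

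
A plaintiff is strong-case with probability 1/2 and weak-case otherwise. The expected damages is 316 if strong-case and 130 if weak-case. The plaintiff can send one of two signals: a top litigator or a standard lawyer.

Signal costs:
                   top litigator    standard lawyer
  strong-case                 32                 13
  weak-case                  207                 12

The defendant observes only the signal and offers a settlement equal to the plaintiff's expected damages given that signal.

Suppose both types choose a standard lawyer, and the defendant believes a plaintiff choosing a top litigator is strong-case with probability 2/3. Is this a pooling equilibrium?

No

On the equilibrium path (standard lawyer) the defendant holds the prior 1/2 and pays 1/2·316 + 1/2·130 = 223. Off-path (top litigator) belief 2/3 gives 2/3·316 + 1/3·130 = 254.
Strong-case: standard lawyer gives 223 − 13 = 210; top litigator gives 254 − 32 = 222. Deviates. ✗
Weak-case: standard lawyer gives 223 − 12 = 211; top litigator gives 254 − 207 = 47. Stays. ✓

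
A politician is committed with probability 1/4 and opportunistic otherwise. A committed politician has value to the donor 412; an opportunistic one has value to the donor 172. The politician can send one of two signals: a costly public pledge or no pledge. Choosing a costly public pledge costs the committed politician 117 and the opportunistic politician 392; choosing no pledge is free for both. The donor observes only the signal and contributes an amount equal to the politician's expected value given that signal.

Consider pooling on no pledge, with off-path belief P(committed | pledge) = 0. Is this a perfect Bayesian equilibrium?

Yes

At the pooled signal (no pledge) the donor holds the prior 1/4 and pays 1/4·412 + 3/4·172 = 232. Off-path (pledge) belief 0 gives 0·412 + 1·172 = 172.
Committed: no pledge gives 232 − 0 = 232; pledge gives 172 − 117 = 55. Stays. ✓
Opportunistic: no pledge gives 232 − 0 = 232; pledge gives 172 − 392 = -220. Stays. ✓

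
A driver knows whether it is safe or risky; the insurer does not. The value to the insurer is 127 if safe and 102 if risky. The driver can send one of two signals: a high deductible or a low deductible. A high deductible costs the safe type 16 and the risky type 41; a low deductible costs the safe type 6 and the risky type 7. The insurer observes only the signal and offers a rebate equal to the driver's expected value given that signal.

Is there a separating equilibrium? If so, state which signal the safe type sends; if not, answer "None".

Try safe → high deductible, risky → low deductible:
  If types separate, high deductible earns payment 127 and low deductible earns 102.
  Safe: high deductible gives 127 − 16 = 111; low deductible gives 102 − 6 = 96. No deviation. ✓
  Risky: low deductible gives 102 − 7 = 95; high deductible gives 127 − 41 = 86. No deviation. ✓
Both hold — the safe type sends high deductible.

high deductible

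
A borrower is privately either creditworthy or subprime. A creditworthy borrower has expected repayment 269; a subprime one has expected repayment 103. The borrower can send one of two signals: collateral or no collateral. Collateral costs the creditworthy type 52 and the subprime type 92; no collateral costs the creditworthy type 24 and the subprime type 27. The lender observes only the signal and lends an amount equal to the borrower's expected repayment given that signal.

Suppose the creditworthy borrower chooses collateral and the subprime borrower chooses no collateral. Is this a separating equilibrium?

No

If types separate, collateral earns payment 269 and no collateral earns 103.
Creditworthy: collateral gives 269 − 52 = 217; no collateral gives 103 − 24 = 79. No deviation. ✓
Subprime: no collateral gives 103 − 27 = 76; collateral gives 269 − 92 = 177. Would deviate. ✗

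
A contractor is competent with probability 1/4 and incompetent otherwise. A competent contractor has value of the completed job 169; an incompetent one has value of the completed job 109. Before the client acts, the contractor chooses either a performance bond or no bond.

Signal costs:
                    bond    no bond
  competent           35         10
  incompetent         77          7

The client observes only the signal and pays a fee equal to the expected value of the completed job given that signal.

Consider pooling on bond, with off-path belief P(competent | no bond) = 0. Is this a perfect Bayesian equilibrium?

No

On the equilibrium path (bond) the client holds the prior 1/4 and pays 1/4·169 + 3/4·109 = 124. Off-path (no bond) belief 0 gives 0·169 + 1·109 = 109.
Competent: bond gives 124 − 35 = 89; no bond gives 109 − 10 = 99. Deviates. ✗
Incompetent: bond gives 124 − 77 = 47; no bond gives 109 − 7 = 102. Deviates. ✗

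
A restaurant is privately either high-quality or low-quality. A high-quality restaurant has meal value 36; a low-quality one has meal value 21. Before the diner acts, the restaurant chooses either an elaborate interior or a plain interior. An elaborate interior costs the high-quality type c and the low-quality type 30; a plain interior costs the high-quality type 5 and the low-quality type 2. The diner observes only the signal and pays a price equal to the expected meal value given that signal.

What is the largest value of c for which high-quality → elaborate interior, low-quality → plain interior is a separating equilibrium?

20

Under separation: elaborate interior → high-quality (pays 36); plain interior → low-quality (pays 21).
Low-quality: 21 − 2 = 19 ≥ 36 − 30 = 6. Holds regardless of c. ✓
High-quality: 36 − c ≥ 21 − 5, so c ≤ 36 − 16 = 20.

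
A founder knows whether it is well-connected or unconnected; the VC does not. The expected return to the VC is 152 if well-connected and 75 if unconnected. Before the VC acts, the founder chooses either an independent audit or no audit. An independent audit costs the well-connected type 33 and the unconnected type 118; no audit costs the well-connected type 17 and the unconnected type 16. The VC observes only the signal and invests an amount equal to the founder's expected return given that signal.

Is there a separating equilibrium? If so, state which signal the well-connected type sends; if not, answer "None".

audit

Try well-connected → audit, unconnected → no audit:
  Under separation the VC infers type exactly: audit → well-connected (pays 152), no audit → unconnected (pays 75).
  Well-connected: audit gives 152 − 33 = 119; no audit gives 75 − 17 = 58. No deviation. ✓
  Unconnected: no audit gives 75 − 16 = 59; audit gives 152 − 118 = 34. No deviation. ✓
Both hold — the well-connected type sends audit.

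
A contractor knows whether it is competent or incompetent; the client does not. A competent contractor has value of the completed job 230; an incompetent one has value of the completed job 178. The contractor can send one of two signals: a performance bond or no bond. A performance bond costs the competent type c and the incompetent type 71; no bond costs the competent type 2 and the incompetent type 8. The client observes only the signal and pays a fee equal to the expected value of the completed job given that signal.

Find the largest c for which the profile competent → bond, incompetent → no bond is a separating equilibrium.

54

Under separation: bond → competent (pays 230); no bond → incompetent (pays 178).
Incompetent: 178 − 8 = 170 ≥ 230 − 71 = 159. Holds regardless of c. ✓
Competent: 230 − c ≥ 178 − 2, so c ≤ 230 − 176 = 54.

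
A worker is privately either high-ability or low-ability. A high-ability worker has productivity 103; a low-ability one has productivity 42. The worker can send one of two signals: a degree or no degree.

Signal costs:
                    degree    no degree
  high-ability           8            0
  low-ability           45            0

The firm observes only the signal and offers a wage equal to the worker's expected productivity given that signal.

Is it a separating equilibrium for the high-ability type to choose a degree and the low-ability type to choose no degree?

No

Under separation the firm infers type exactly: degree → high-ability (pays 103), no degree → low-ability (pays 42).
High-ability: degree gives 103 − 8 = 95; no degree gives 42 − 0 = 42. No deviation. ✓
Low-ability: no degree gives 42 − 0 = 42; degree gives 103 − 45 = 58. Would deviate. ✗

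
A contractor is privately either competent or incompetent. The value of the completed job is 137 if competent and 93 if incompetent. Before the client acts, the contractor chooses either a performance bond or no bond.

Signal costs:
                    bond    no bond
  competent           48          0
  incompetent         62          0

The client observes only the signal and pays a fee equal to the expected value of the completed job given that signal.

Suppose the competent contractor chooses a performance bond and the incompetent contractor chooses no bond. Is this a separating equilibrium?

Under separation the client infers type exactly: bond → competent (pays 137), no bond → incompetent (pays 93).
Competent: bond gives 137 − 48 = 89; no bond gives 93 − 0 = 93. Would deviate. ✗
Incompetent: no bond gives 93 − 0 = 93; bond gives 137 − 62 = 75. No deviation. ✓

No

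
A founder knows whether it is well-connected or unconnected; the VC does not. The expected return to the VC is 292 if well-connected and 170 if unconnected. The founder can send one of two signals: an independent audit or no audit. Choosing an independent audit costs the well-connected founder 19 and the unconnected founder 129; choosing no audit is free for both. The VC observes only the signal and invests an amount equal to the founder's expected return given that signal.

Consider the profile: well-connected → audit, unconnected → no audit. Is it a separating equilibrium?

If types separate, audit earns payment 292 and no audit earns 170.
Well-connected: audit gives 292 − 19 = 273; no audit gives 170 − 0 = 170. No deviation. ✓
Unconnected: no audit gives 170 − 0 = 170; audit gives 292 − 129 = 163. No deviation. ✓
Both incentive constraints hold.

Yes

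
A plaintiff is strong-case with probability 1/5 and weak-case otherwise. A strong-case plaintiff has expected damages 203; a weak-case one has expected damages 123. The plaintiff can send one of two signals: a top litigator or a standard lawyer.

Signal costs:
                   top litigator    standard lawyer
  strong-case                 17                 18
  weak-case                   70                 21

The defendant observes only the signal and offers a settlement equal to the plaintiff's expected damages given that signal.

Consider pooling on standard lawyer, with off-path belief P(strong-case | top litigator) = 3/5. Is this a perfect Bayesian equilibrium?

At the pooled signal (standard lawyer) the defendant holds the prior 1/5 and pays 1/5·203 + 4/5·123 = 139. Off-path (top litigator) belief 3/5 gives 3/5·203 + 2/5·123 = 171.
Strong-case: standard lawyer gives 139 − 18 = 121; top litigator gives 171 − 17 = 154. Deviates. ✗
Weak-case: standard lawyer gives 139 − 21 = 118; top litigator gives 171 − 70 = 101. Stays. ✓

No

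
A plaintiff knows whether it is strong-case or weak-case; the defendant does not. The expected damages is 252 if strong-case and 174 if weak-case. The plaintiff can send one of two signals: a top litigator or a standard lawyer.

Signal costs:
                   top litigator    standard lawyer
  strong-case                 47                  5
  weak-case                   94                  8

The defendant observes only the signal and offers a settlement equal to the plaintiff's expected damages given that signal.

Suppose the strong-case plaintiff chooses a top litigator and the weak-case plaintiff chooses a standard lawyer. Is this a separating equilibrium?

If types separate, top litigator earns payment 252 and standard lawyer earns 174.
Strong-case: top litigator gives 252 − 47 = 205; standard lawyer gives 174 − 5 = 169. No deviation. ✓
Weak-case: standard lawyer gives 174 − 8 = 166; top litigator gives 252 − 94 = 158. No deviation. ✓
Neither type gains from mimicking the other.

Yes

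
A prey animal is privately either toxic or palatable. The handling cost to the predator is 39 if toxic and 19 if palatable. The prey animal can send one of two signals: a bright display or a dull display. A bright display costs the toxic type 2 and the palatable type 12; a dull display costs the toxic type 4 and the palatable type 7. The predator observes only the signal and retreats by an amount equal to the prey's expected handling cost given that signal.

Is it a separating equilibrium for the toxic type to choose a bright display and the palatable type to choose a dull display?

No

If types separate, bright display earns payment 39 and dull display earns 19.
Toxic: bright display gives 39 − 2 = 37; dull display gives 19 − 4 = 15. No deviation. ✓
Palatable: dull display gives 19 − 7 = 12; bright display gives 39 − 12 = 27. Would deviate. ✗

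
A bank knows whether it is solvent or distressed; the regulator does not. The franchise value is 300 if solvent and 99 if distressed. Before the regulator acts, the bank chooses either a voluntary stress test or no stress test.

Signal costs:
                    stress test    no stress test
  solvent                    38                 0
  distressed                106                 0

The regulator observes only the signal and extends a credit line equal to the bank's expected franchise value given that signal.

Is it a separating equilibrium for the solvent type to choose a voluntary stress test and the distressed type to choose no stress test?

If types separate, stress test earns payment 300 and no stress test earns 99.
Solvent: stress test gives 300 − 38 = 262; no stress test gives 99 − 0 = 99. No deviation. ✓
Distressed: no stress test gives 99 − 0 = 99; stress test gives 300 − 106 = 194. Would deviate. ✗

No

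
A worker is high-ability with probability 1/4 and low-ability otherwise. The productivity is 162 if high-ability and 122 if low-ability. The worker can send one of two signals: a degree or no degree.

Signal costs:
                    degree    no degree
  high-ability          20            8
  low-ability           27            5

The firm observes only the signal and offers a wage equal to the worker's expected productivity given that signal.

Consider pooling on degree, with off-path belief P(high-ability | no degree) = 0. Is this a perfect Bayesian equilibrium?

At the pooled signal (degree) the firm holds the prior 1/4 and pays 1/4·162 + 3/4·122 = 132. Off-path (no degree) belief 0 gives 0·162 + 1·122 = 122.
High-ability: degree gives 132 − 20 = 112; no degree gives 122 − 8 = 114. Deviates. ✗
Low-ability: degree gives 132 − 27 = 105; no degree gives 122 − 5 = 117. Deviates. ✗

No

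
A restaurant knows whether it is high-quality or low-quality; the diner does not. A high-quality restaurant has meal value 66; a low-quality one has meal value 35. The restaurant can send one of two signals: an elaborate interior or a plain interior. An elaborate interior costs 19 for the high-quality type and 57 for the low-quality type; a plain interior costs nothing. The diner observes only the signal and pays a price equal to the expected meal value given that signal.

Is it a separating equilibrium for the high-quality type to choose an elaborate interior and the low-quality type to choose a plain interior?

Under separation the diner infers type exactly: elaborate interior → high-quality (pays 66), plain interior → low-quality (pays 35).
High-quality: elaborate interior gives 66 − 19 = 47; plain interior gives 35 − 0 = 35. No deviation. ✓
Low-quality: plain interior gives 35 − 0 = 35; elaborate interior gives 66 − 57 = 9. No deviation. ✓
Neither type gains from mimicking the other.

Yes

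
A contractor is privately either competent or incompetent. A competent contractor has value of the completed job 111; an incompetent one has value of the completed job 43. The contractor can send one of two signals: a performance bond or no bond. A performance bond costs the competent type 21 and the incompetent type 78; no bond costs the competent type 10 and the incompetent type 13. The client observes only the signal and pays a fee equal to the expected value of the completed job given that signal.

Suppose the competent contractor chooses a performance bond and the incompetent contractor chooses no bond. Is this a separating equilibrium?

No

If types separate, bond earns payment 111 and no bond earns 43.
Competent: bond gives 111 − 21 = 90; no bond gives 43 − 10 = 33. No deviation. ✓
Incompetent: no bond gives 43 − 13 = 30; bond gives 111 − 78 = 33. Would deviate. ✗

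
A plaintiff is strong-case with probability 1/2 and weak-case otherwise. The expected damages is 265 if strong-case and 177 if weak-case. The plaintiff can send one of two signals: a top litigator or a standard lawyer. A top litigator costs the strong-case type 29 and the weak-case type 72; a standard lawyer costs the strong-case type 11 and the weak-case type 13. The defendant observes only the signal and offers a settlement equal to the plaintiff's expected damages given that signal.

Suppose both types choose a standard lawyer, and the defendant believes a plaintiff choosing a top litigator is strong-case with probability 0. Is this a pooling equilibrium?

Yes

On the equilibrium path (standard lawyer) the defendant holds the prior 1/2 and pays 1/2·265 + 1/2·177 = 221. Off-path (top litigator) belief 0 gives 0·265 + 1·177 = 177.
Strong-case: standard lawyer gives 221 − 11 = 210; top litigator gives 177 − 29 = 148. Stays. ✓
Weak-case: standard lawyer gives 221 − 13 = 208; top litigator gives 177 − 72 = 105. Stays. ✓
Beliefs are Bayes-consistent on-path and both types best-respond.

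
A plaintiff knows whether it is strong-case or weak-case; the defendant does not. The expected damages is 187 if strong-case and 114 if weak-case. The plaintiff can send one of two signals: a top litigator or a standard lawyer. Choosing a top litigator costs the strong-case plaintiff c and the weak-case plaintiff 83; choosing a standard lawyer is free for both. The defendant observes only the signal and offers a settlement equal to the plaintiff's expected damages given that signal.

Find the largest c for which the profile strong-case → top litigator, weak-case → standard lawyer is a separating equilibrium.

73

Under separation: top litigator → strong-case (pays 187); standard lawyer → weak-case (pays 114).
Weak-case: 114 − 0 = 114 ≥ 187 − 83 = 104. Holds regardless of c. ✓
Strong-case: 187 − c ≥ 114 − 0, so c ≤ 187 − 114 = 73.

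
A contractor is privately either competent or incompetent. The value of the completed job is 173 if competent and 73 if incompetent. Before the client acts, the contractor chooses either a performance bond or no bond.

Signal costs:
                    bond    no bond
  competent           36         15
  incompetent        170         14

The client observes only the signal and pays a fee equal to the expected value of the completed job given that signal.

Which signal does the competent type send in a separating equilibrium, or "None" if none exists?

bond

Try competent → bond, incompetent → no bond:
  If types separate, bond earns payment 173 and no bond earns 73.
  Competent: bond gives 173 − 36 = 137; no bond gives 73 − 15 = 58. No deviation. ✓
  Incompetent: no bond gives 73 − 14 = 59; bond gives 173 − 170 = 3. No deviation. ✓
Both hold — the competent type sends bond.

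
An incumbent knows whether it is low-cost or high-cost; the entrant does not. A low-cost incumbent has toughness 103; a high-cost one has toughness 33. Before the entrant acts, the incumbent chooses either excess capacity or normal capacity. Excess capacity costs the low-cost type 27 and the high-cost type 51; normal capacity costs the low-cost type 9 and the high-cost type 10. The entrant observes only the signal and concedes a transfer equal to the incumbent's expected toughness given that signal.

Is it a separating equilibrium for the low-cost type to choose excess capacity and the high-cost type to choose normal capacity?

If types separate, excess capacity earns payment 103 and normal capacity earns 33.
Low-cost: excess capacity gives 103 − 27 = 76; normal capacity gives 33 − 9 = 24. No deviation. ✓
High-cost: normal capacity gives 33 − 10 = 23; excess capacity gives 103 − 51 = 52. Would deviate. ✗

No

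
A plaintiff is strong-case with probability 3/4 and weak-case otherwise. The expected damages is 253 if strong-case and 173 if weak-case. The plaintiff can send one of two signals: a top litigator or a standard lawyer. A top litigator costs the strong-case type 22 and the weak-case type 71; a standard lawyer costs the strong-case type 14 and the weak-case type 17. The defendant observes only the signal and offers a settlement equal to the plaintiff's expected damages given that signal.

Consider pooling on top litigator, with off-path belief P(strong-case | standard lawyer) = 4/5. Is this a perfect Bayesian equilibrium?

At the pooled signal (top litigator) the defendant holds the prior 3/4 and pays 3/4·253 + 1/4·173 = 233. Off-path (standard lawyer) belief 4/5 gives 4/5·253 + 1/5·173 = 237.
Strong-case: top litigator gives 233 − 22 = 211; standard lawyer gives 237 − 14 = 223. Deviates. ✗
Weak-case: top litigator gives 233 − 71 = 162; standard lawyer gives 237 − 17 = 220. Deviates. ✗

No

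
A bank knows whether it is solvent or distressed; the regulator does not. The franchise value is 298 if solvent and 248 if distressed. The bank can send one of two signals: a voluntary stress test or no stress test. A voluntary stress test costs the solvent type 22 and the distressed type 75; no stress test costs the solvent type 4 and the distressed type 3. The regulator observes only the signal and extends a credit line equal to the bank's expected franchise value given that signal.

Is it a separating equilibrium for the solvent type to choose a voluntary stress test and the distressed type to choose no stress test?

Under separation the regulator infers type exactly: stress test → solvent (pays 298), no stress test → distressed (pays 248).
Solvent: stress test gives 298 − 22 = 276; no stress test gives 248 − 4 = 244. No deviation. ✓
Distressed: no stress test gives 248 − 3 = 245; stress test gives 298 − 75 = 223. No deviation. ✓
Both incentive constraints hold.

Yes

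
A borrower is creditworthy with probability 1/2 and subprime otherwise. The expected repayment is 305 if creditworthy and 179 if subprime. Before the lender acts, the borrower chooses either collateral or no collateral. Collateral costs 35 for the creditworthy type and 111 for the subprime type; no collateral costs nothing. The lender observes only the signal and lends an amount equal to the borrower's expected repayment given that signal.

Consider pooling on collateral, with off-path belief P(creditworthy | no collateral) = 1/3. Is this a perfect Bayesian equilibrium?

On the equilibrium path (collateral) the lender holds the prior 1/2 and pays 1/2·305 + 1/2·179 = 242. Off-path (no collateral) belief 1/3 gives 1/3·305 + 2/3·179 = 221.
Creditworthy: collateral gives 242 − 35 = 207; no collateral gives 221 − 0 = 221. Deviates. ✗
Subprime: collateral gives 242 − 111 = 131; no collateral gives 221 − 0 = 221. Deviates. ✗

No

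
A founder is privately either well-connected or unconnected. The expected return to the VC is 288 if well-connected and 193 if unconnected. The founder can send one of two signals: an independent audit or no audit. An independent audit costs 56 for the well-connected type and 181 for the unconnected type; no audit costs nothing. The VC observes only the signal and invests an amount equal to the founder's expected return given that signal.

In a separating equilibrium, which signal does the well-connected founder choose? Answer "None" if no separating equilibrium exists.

Try well-connected → audit, unconnected → no audit:
  If types separate, audit earns payment 288 and no audit earns 193.
  Well-connected: audit gives 288 − 56 = 232; no audit gives 193 − 0 = 193. No deviation. ✓
  Unconnected: no audit gives 193 − 0 = 193; audit gives 288 − 181 = 107. No deviation. ✓
Both hold — the well-connected type sends audit.

audit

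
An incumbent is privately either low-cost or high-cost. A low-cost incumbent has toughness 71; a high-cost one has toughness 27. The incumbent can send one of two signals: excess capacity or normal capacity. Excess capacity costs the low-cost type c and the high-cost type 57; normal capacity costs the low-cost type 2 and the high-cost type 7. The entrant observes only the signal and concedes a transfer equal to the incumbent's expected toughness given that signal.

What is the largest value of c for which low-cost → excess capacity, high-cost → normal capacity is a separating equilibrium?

46

Under separation: excess capacity → low-cost (pays 71); normal capacity → high-cost (pays 27).
High-cost: 27 − 7 = 20 ≥ 71 − 57 = 14. Holds regardless of c. ✓
Low-cost: 71 − c ≥ 27 − 2, so c ≤ 71 − 25 = 46.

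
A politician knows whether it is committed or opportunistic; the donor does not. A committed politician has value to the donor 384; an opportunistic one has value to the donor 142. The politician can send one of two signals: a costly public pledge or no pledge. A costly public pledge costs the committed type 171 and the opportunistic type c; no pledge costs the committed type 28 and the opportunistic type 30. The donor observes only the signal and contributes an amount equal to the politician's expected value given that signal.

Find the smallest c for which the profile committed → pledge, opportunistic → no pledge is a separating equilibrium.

272

Under separation: pledge → committed (pays 384); no pledge → opportunistic (pays 142).
Committed: 384 − 171 = 213 ≥ 142 − 28 = 114. Holds regardless of c. ✓
Opportunistic: 142 − 30 ≥ 384 − c, so c ≥ 384 − 112 = 272.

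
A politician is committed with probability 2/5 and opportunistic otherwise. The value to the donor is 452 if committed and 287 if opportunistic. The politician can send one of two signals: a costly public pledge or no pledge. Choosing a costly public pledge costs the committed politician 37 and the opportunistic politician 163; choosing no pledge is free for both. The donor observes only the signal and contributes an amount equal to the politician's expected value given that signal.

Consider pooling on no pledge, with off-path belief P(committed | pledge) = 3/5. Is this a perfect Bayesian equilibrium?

At the pooled signal (no pledge) the donor holds the prior 2/5 and pays 2/5·452 + 3/5·287 = 353. Off-path (pledge) belief 3/5 gives 3/5·452 + 2/5·287 = 386.
Committed: no pledge gives 353 − 0 = 353; pledge gives 386 − 37 = 349. Stays. ✓
Opportunistic: no pledge gives 353 − 0 = 353; pledge gives 386 − 163 = 223. Stays. ✓

Yes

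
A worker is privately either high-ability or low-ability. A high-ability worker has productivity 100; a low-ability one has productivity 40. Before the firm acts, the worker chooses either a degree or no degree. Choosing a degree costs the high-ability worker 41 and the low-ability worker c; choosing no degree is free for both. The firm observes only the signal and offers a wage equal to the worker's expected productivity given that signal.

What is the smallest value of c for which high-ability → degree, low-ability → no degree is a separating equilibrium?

60

Under separation: degree → high-ability (pays 100); no degree → low-ability (pays 40).
High-ability: 100 − 41 = 59 ≥ 40 − 0 = 40. Holds regardless of c. ✓
Low-ability: 40 − 0 ≥ 100 − c, so c ≥ 100 − 40 = 60.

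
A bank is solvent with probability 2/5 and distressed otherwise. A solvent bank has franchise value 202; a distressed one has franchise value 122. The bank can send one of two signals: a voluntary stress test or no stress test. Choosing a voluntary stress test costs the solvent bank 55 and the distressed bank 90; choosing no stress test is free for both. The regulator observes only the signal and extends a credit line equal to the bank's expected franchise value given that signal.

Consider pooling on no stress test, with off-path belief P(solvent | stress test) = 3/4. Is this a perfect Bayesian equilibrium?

At the pooled signal (no stress test) the regulator holds the prior 2/5 and pays 2/5·202 + 3/5·122 = 154. Off-path (stress test) belief 3/4 gives 3/4·202 + 1/4·122 = 182.
Solvent: no stress test gives 154 − 0 = 154; stress test gives 182 − 55 = 127. Stays. ✓
Distressed: no stress test gives 154 − 0 = 154; stress test gives 182 − 90 = 92. Stays. ✓

Yes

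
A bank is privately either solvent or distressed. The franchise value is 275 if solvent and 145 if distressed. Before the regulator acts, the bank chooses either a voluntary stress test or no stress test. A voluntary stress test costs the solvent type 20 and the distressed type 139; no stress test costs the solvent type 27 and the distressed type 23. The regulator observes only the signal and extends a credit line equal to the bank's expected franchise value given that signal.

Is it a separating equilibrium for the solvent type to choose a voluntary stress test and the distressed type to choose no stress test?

No

If types separate, stress test earns payment 275 and no stress test earns 145.
Solvent: stress test gives 275 − 20 = 255; no stress test gives 145 − 27 = 118. No deviation. ✓
Distressed: no stress test gives 145 − 23 = 122; stress test gives 275 − 139 = 136. Would deviate. ✗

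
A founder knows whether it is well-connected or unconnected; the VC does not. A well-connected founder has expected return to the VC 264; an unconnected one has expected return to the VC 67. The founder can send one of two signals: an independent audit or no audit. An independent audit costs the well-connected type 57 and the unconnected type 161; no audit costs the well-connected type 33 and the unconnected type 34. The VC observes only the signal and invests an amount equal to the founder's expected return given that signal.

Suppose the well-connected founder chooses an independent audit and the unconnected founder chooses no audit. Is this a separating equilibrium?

If types separate, audit earns payment 264 and no audit earns 67.
Well-connected: audit gives 264 − 57 = 207; no audit gives 67 − 33 = 34. No deviation. ✓
Unconnected: no audit gives 67 − 34 = 33; audit gives 264 − 161 = 103. Would deviate. ✗

No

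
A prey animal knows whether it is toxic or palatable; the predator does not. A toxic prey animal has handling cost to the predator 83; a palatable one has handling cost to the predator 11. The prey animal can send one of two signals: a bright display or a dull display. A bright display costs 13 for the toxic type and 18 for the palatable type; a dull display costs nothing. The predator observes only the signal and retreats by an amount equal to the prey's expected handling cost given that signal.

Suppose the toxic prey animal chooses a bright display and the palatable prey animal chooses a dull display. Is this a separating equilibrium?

Under separation the predator infers type exactly: bright display → toxic (pays 83), dull display → palatable (pays 11).
Toxic: bright display gives 83 − 13 = 70; dull display gives 11 − 0 = 11. No deviation. ✓
Palatable: dull display gives 11 − 0 = 11; bright display gives 83 − 18 = 65. Would deviate. ✗

No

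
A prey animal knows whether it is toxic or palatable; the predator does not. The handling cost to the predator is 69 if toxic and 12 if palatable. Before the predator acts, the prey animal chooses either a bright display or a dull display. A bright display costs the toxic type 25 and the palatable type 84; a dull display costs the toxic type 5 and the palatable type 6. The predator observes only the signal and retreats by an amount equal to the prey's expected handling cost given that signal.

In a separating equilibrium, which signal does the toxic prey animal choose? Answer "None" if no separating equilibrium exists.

bright display

Try toxic → bright display, palatable → dull display:
  Under separation the predator infers type exactly: bright display → toxic (pays 69), dull display → palatable (pays 12).
  Toxic: bright display gives 69 − 25 = 44; dull display gives 12 − 5 = 7. No deviation. ✓
  Palatable: dull display gives 12 − 6 = 6; bright display gives 69 − 84 = -15. No deviation. ✓
Both hold — the toxic type sends bright display.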